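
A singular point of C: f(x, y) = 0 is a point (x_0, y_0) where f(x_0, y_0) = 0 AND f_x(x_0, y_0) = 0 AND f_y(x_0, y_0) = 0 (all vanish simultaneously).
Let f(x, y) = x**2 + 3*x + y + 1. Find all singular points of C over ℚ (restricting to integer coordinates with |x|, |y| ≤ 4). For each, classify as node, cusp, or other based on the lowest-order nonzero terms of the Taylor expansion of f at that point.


No singular points in the scanned grid; C is smooth there.

Compute partial derivatives:
  f_x = 2*x + 3.
  f_y = 1.
f_y = 1 is a nonzero constant, so f_y never vanishes: no point (x, y) can satisfy f = f_x = f_y = 0. In particular no (x, y) ∈ {−4, ..., 4}² is singular; the curve is smooth.


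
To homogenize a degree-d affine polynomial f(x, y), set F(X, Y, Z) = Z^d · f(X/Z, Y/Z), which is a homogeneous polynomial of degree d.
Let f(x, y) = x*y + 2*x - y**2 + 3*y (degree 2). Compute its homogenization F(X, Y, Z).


F(X, Y, Z) = X*Y + 2*X*Z - Y**2 + 3*Y*Z

deg(f) = 2.
Substitute x = X/Z, y = Y/Z into f, then multiply by Z^2.
  monomial 1·x^1·y^1 ↦ 1·X^1·Y^1·Z^0.
  monomial 2·x^1·y^0 ↦ 2·X^1·Y^0·Z^1.
  monomial -1·x^0·y^2 ↦ -1·X^0·Y^2·Z^0.
  monomial 3·x^0·y^1 ↦ 3·X^0·Y^1·Z^1.
Collecting: F(X, Y, Z) = X*Y + 2*X*Z - Y**2 + 3*Y*Z.


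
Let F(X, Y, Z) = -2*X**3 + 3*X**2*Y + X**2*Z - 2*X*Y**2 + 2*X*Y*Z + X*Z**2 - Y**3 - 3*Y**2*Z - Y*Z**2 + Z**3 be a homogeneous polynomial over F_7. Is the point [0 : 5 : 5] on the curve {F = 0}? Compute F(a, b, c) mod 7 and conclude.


F(0,5,5) ≡ 4 (mod 7); P is NOT on the curve.

Evaluate F(0, 5, 5) term-by-term (mod 7).
  -2*X**3 ↦ -2·0·1·1 = 0
  3*X**2*Y ↦ 3·0·5·1 = 0
  X**2*Z ↦ 1·0·1·5 = 0
  -2*X*Y**2 ↦ -2·0·25·1 = 0
  2*X*Y*Z ↦ 2·0·5·5 = 0
  X*Z**2 ↦ 1·0·1·25 = 0
  -Y**3 ↦ -1·1·125·1 = -125
  -3*Y**2*Z ↦ -3·1·25·5 = -375
  -Y*Z**2 ↦ -1·1·5·25 = -125
  Z**3 ↦ 1·1·1·125 = 125
Sum: F(0, 5, 5) = (0) + (0) + (0) + (0) + (0) + (0) + (-125) + (-375) + (-125) + (125) = -500.
Reducing mod 7: -500 ≡ 4 (mod 7).
Since F(a, b, c) ≡ 4 ≠ 0 (mod 7), P does NOT lie on the curve.


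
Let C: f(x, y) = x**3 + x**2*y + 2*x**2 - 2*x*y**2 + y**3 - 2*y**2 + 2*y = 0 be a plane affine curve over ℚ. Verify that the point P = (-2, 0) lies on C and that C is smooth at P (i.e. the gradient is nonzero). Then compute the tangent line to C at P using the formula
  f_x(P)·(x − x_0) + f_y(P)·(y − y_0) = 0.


Tangent line at P: 4*x + 6*y + 8 = 0.

Step 1: f(-2, 0) = 0, so P lies on C.
Step 2: partial derivatives
  f_x(x, y) = 3*x**2 + 2*x*y + 4*x - 2*y**2, f_y(x, y) = x**2 - 4*x*y + 3*y**2 - 4*y + 2.
  f_x(P) = 4, f_y(P) = 6 (gradient nonzero, so P is smooth).
Step 3: tangent line at P: 4·(x − -2) + 6·(y − 0) = 0.
Expanding: 4*x + 6*y + 8 = 0.


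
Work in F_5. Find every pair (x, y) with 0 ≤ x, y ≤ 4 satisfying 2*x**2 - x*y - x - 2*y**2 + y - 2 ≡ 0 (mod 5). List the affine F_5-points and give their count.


Affine F_5-points: {(0, 4)}; count = 1.

For each of the 25 pairs (x, y) ∈ F_5², evaluate f(x, y) mod 5. Record the zeros.
  x = 0: [0↦3, 1↦2, 2↦2, 3↦3, 4↦0]  zeros at y ∈ {4}
  x = 1: [0↦4, 1↦2, 2↦1, 3↦1, 4↦2]  zeros at y ∈ ∅
  x = 2: [0↦4, 1↦1, 2↦4, 3↦3, 4↦3]  zeros at y ∈ ∅
  x = 3: [0↦3, 1↦4, 2↦1, 3↦4, 4↦3]  zeros at y ∈ ∅
  x = 4: [0↦1, 1↦1, 2↦2, 3↦4, 4↦2]  zeros at y ∈ ∅
Collecting zeros: affine points = {(0, 4)}.
Total count |C(F_5)_aff| = 1.


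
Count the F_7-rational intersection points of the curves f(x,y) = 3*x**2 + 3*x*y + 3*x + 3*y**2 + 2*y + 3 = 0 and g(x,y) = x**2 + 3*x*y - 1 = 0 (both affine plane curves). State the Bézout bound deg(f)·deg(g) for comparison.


Common zeros: ∅; count = 0; Bézout bound = 4.

deg(f) = 2, deg(g) = 2, so Bézout bound = 4.
Scan x ∈ F_7. For each x, list the y ∈ F_7 with f(x, y) ≡ 0 and those with g(x, y) ≡ 0 (mod 7); the common zeros in that column are the intersection.
  x = 0: f ≡ 0 at y ∈ ∅; g ≡ 0 at y ∈ ∅; common: ∅.
  x = 1: f ≡ 0 at y ∈ {4, 6}; g ≡ 0 at y ∈ {0}; common: ∅.
  x = 2: f ≡ 0 at y ∈ {0, 2}; g ≡ 0 at y ∈ {3}; common: ∅.
  x = 3: f ≡ 0 at y ∈ ∅; g ≡ 0 at y ∈ {3}; common: ∅.
  x = 4: f ≡ 0 at y ∈ {0}; g ≡ 0 at y ∈ {4}; common: ∅.
  x = 5: f ≡ 0 at y ∈ ∅; g ≡ 0 at y ∈ {4}; common: ∅.
  x = 6: f ≡ 0 at y ∈ {6}; g ≡ 0 at y ∈ {0}; common: ∅.
Collecting: common zeros = ∅, so the count is 0.
Comparison with the Bézout bound: 0 ≤ 4 = deg(f)·deg(g), as expected for curves with no common component (the affine F_7-count falls short of the bound because intersections may lie at infinity, over extension fields, or carry multiplicity).


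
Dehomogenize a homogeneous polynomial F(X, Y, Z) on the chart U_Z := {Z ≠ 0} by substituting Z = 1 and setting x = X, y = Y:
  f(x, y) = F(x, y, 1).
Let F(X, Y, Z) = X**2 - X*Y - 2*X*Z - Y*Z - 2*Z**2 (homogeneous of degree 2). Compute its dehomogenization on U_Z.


f(x, y) = x**2 - x*y - 2*x - y - 2

On U_Z we set Z = 1. Each monomial c·X^i·Y^j·Z^k in F becomes c·x^i·y^j·1^k = c·x^i·y^j.
Substituting Z = 1: F(X, Y, 1) = x**2 - x*y - 2*x - y - 2.
Note: deg(f) ≤ deg(F) = 2; strict inequality happens when F is divisible by Z (lost terms).


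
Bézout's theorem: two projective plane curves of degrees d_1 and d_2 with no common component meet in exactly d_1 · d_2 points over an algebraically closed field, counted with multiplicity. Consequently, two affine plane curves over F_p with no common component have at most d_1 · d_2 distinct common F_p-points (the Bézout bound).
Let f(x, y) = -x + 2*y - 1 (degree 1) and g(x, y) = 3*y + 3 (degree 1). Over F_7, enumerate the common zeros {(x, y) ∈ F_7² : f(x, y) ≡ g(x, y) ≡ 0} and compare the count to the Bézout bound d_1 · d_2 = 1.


Common zeros: {(4, 6)}; count = 1; Bézout bound = 1.

deg(f) = 1, deg(g) = 1, so Bézout bound = 1.
Scan x ∈ F_7. For each x, list the y ∈ F_7 with f(x, y) ≡ 0 and those with g(x, y) ≡ 0 (mod 7); the common zeros in that column are the intersection.
  x = 0: f ≡ 0 at y ∈ {4}; g ≡ 0 at y ∈ {6}; common: ∅.
  x = 1: f ≡ 0 at y ∈ {1}; g ≡ 0 at y ∈ {6}; common: ∅.
  x = 2: f ≡ 0 at y ∈ {5}; g ≡ 0 at y ∈ {6}; common: ∅.
  x = 3: f ≡ 0 at y ∈ {2}; g ≡ 0 at y ∈ {6}; common: ∅.
  x = 4: f ≡ 0 at y ∈ {6}; g ≡ 0 at y ∈ {6}; common: {6}.
  x = 5: f ≡ 0 at y ∈ {3}; g ≡ 0 at y ∈ {6}; common: ∅.
  x = 6: f ≡ 0 at y ∈ {0}; g ≡ 0 at y ∈ {6}; common: ∅.
Collecting: common zeros = {(4, 6)}, so the count is 1.
Comparison with the Bézout bound: 1 ≤ 1 = deg(f)·deg(g), as expected for curves with no common component (the bound is attained).


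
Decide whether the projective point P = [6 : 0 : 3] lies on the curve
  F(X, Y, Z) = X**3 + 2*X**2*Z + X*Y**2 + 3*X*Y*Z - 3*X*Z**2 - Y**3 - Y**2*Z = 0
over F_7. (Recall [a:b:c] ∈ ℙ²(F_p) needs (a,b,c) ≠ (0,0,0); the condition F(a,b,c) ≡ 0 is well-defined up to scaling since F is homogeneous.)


F(6,0,3) ≡ 4 (mod 7); P is NOT on the curve.

Evaluate F(6, 0, 3) term-by-term (mod 7).
  X**3 ↦ 1·216·1·1 = 216
  2*X**2*Z ↦ 2·36·1·3 = 216
  X*Y**2 ↦ 1·6·0·1 = 0
  3*X*Y*Z ↦ 3·6·0·3 = 0
  -3*X*Z**2 ↦ -3·6·1·9 = -162
  -Y**3 ↦ -1·1·0·1 = 0
  -Y**2*Z ↦ -1·1·0·3 = 0
Sum: F(6, 0, 3) = (216) + (216) + (0) + (0) + (-162) + (0) + (0) = 270.
Reducing mod 7: 270 ≡ 4 (mod 7).
Since F(a, b, c) ≡ 4 ≠ 0 (mod 7), P does NOT lie on the curve.


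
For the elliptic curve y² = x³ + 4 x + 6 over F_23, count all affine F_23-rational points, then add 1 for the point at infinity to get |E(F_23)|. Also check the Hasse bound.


Affine points = {(0, 11), (0, 12), (5, 6), (5, 17), (6, 4), (6, 19), (7, 3), (7, 20), (9, 9), (9, 14), (11, 1), (11, 22), (13, 1), (13, 22), (14, 0), (16, 7), (16, 16), (19, 8), (19, 15), (20, 6), (20, 17), (21, 6), (21, 17), (22, 1), (22, 22)}; affine count = 25; |E(F_23)| = 26.

Discriminant check: Δ ∝ 4a³ + 27b² = 4·4³ + 27·6² = 4·64 + 27·36 ≡ 9 (mod 23). Nonzero ⇒ E is nonsingular.
For each x ∈ F_23, compute rhs = x³ + 4·x + 6 mod 23, then count y ∈ F_23 with y² ≡ rhs.
  x = 0: rhs = 6, matching y values: 11, 12 (2 points).
  x = 1: rhs = 11, matching y values: none (0 points).
  x = 2: rhs = 22, matching y values: none (0 points).
  x = 3: rhs = 22, matching y values: none (0 points).
  x = 4: rhs = 17, matching y values: none (0 points).
  x = 5: rhs = 13, matching y values: 6, 17 (2 points).
  x = 6: rhs = 16, matching y values: 4, 19 (2 points).
  x = 7: rhs = 9, matching y values: 3, 20 (2 points).
  x = 8: rhs = 21, matching y values: none (0 points).
  x = 9: rhs = 12, matching y values: 9, 14 (2 points).
  x = 10: rhs = 11, matching y values: none (0 points).
  x = 11: rhs = 1, matching y values: 1, 22 (2 points).
  x = 12: rhs = 11, matching y values: none (0 points).
  x = 13: rhs = 1, matching y values: 1, 22 (2 points).
  x = 14: rhs = 0, matching y values: 0 (1 points).
  x = 15: rhs = 14, matching y values: none (0 points).
  x = 16: rhs = 3, matching y values: 7, 16 (2 points).
  x = 17: rhs = 19, matching y values: none (0 points).
  x = 18: rhs = 22, matching y values: none (0 points).
  x = 19: rhs = 18, matching y values: 8, 15 (2 points).
  x = 20: rhs = 13, matching y values: 6, 17 (2 points).
  x = 21: rhs = 13, matching y values: 6, 17 (2 points).
  x = 22: rhs = 1, matching y values: 1, 22 (2 points).
Total affine count: 25.
Full point count |E(F_23)| = 25 + 1 = 26.
Hasse bound: |26 − (23+1)| = |2| = 2 ≤ 2√23 ≈ 9.5917 ✓.


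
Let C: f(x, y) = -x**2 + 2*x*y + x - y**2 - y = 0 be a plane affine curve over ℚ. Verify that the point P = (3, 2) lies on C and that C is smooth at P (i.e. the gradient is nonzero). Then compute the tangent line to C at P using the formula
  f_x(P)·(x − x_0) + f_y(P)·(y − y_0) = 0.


Tangent line at P: -x + y + 1 = 0.

Step 1: f(3, 2) = 0, so P lies on C.
Step 2: partial derivatives
  f_x(x, y) = -2*x + 2*y + 1, f_y(x, y) = 2*x - 2*y - 1.
  f_x(P) = -1, f_y(P) = 1 (gradient nonzero, so P is smooth).
Step 3: tangent line at P: -1·(x − 3) + 1·(y − 2) = 0.
Expanding: -x + y + 1 = 0.


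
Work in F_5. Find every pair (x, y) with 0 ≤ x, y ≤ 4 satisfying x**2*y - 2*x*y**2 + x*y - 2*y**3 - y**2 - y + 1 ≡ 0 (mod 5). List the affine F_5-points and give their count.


Affine F_5-points: {(0, 3), (1, 2), (2, 2), (3, 4), (4, 4)}; count = 5.

For each of the 25 pairs (x, y) ∈ F_5², evaluate f(x, y) mod 5. Record the zeros.
  x = 0: [0↦1, 1↦2, 2↦4, 3↦0, 4↦3]  zeros at y ∈ {3}
  x = 1: [0↦1, 1↦2, 2↦0, 3↦3, 4↦4]  zeros at y ∈ {2}
  x = 2: [0↦1, 1↦4, 2↦0, 3↦2, 4↦3]  zeros at y ∈ {2}
  x = 3: [0↦1, 1↦3, 2↦4, 3↦2, 4↦0]  zeros at y ∈ {4}
  x = 4: [0↦1, 1↦4, 2↦2, 3↦3, 4↦0]  zeros at y ∈ {4}
Collecting zeros: affine points = {(0, 3), (1, 2), (2, 2), (3, 4), (4, 4)}.
Total count |C(F_5)_aff| = 5.


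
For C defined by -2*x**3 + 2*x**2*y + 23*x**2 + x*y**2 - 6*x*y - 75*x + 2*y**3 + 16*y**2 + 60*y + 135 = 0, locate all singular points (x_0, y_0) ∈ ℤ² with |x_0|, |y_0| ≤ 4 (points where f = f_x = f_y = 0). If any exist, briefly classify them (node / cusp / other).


Singular points: {(3, -3)}; classification: node.

Compute partial derivatives:
  f_x = -6*x**2 + 4*x*y + 46*x + y**2 - 6*y - 75.
  f_y = 2*x**2 + 2*x*y - 6*x + 6*y**2 + 32*y + 60.
Scan x_0 ∈ {−4, ..., 4}. For each x_0, f_y(x_0, y) is a polynomial in y; find its integer roots y ∈ {−4, ..., 4}, then test f_x and f at those candidates.
  x = -4: f_y(-4, y) = 6*y**2 + 24*y + 116; no integer root y with |y| ≤ 4.
  x = -3: f_y(-3, y) = 6*y**2 + 26*y + 96; no integer root y with |y| ≤ 4.
  x = -2: f_y(-2, y) = 6*y**2 + 28*y + 80; no integer root y with |y| ≤ 4.
  x = -1: f_y(-1, y) = 6*y**2 + 30*y + 68; no integer root y with |y| ≤ 4.
  x = 0: f_y(0, y) = 6*y**2 + 32*y + 60; no integer root y with |y| ≤ 4.
  x = 1: f_y(1, y) = 6*y**2 + 34*y + 56; no integer root y with |y| ≤ 4.
  x = 2: f_y(2, y) = 6*y**2 + 36*y + 56; no integer root y with |y| ≤ 4.
  x = 3: f_y(3, y) = 6*y**2 + 38*y + 60; vanishes at y ∈ {-3}. (3, -3): f_x = 0, f = 0 — SINGULAR.
  x = 4: f_y(4, y) = 6*y**2 + 40*y + 68; no integer root y with |y| ≤ 4.
Only singular point on the grid: (3, -3).
Classify: substitute x = 3 + u, y = -3 + v and expand: f = -2*u**3 + 2*u**2*v - u**2 + u*v**2 + 2*v**3 + v**2.
No constant or linear terms (consistent with a singular point). Quadratic part: -u**2 + v**2. Cubic part: -2*u**3 + 2*u**2*v + u*v**2 + 2*v**3.
The quadratic part v**2 - u**2 = (v − u)(v + u) splits into two distinct linear factors, so there are two distinct tangent lines y − -3 = ±(x − 3) — this is a node (ordinary double point).
Classification: node.


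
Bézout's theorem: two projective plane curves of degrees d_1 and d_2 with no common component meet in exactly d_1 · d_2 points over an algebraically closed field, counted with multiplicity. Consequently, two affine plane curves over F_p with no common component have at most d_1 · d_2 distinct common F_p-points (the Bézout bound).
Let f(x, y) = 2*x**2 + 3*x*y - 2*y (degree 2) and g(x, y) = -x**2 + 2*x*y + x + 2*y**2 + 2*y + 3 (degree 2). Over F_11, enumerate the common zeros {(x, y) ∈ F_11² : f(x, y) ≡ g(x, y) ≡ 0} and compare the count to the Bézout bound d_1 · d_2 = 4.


Common zeros: {(6, 1), (10, 7)}; count = 2; Bézout bound = 4.

deg(f) = 2, deg(g) = 2, so Bézout bound = 4.
Scan x ∈ F_11. For each x, list the y ∈ F_11 with f(x, y) ≡ 0 and those with g(x, y) ≡ 0 (mod 11); the common zeros in that column are the intersection.
  x = 0: f ≡ 0 at y ∈ {0}; g ≡ 0 at y ∈ ∅; common: ∅.
  x = 1: f ≡ 0 at y ∈ {9}; g ≡ 0 at y ∈ {3, 6}; common: ∅.
  x = 2: f ≡ 0 at y ∈ {9}; g ≡ 0 at y ∈ ∅; common: ∅.
  x = 3: f ≡ 0 at y ∈ {10}; g ≡ 0 at y ∈ {9}; common: ∅.
  x = 4: f ≡ 0 at y ∈ {10}; g ≡ 0 at y ∈ ∅; common: ∅.
  x = 5: f ≡ 0 at y ∈ {8}; g ≡ 0 at y ∈ {7, 9}; common: ∅.
  x = 6: f ≡ 0 at y ∈ {1}; g ≡ 0 at y ∈ {1, 3}; common: {1}.
  x = 7: f ≡ 0 at y ∈ {7}; g ≡ 0 at y ∈ ∅; common: ∅.
  x = 8: f ≡ 0 at y ∈ ∅; g ≡ 0 at y ∈ {1}; common: ∅.
  x = 9: f ≡ 0 at y ∈ {1}; g ≡ 0 at y ∈ ∅; common: ∅.
  x = 10: f ≡ 0 at y ∈ {7}; g ≡ 0 at y ∈ {4, 7}; common: {7}.
Collecting: common zeros = {(6, 1), (10, 7)}, so the count is 2.
Comparison with the Bézout bound: 2 ≤ 4 = deg(f)·deg(g), as expected for curves with no common component (the affine F_11-count falls short of the bound because intersections may lie at infinity, over extension fields, or carry multiplicity).


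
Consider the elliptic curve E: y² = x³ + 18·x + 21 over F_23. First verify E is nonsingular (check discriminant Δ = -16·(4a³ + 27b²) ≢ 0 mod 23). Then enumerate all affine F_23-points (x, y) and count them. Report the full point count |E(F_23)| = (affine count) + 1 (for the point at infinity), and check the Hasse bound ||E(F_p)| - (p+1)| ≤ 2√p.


Affine points = {(5, 11), (5, 12), (6, 0), (11, 3), (11, 20), (14, 2), (14, 21), (15, 3), (15, 20), (16, 9), (16, 14), (18, 6), (18, 17), (19, 0), (20, 3), (20, 20), (21, 0), (22, 5), (22, 18)}; affine count = 19; |E(F_23)| = 20.

Discriminant check: Δ ∝ 4a³ + 27b² = 4·18³ + 27·21² = 4·5832 + 27·441 ≡ 22 (mod 23). Nonzero ⇒ E is nonsingular.
For each x ∈ F_23, compute rhs = x³ + 18·x + 21 mod 23, then count y ∈ F_23 with y² ≡ rhs.
  x = 0: rhs = 21, matching y values: none (0 points).
  x = 1: rhs = 17, matching y values: none (0 points).
  x = 2: rhs = 19, matching y values: none (0 points).
  x = 3: rhs = 10, matching y values: none (0 points).
  x = 4: rhs = 19, matching y values: none (0 points).
  x = 5: rhs = 6, matching y values: 11, 12 (2 points).
  x = 6: rhs = 0, matching y values: 0 (1 points).
  x = 7: rhs = 7, matching y values: none (0 points).
  x = 8: rhs = 10, matching y values: none (0 points).
  x = 9: rhs = 15, matching y values: none (0 points).
  x = 10: rhs = 5, matching y values: none (0 points).
  x = 11: rhs = 9, matching y values: 3, 20 (2 points).
  x = 12: rhs = 10, matching y values: none (0 points).
  x = 13: rhs = 14, matching y values: none (0 points).
  x = 14: rhs = 4, matching y values: 2, 21 (2 points).
  x = 15: rhs = 9, matching y values: 3, 20 (2 points).
  x = 16: rhs = 12, matching y values: 9, 14 (2 points).
  x = 17: rhs = 19, matching y values: none (0 points).
  x = 18: rhs = 13, matching y values: 6, 17 (2 points).
  x = 19: rhs = 0, matching y values: 0 (1 points).
  x = 20: rhs = 9, matching y values: 3, 20 (2 points).
  x = 21: rhs = 0, matching y values: 0 (1 points).
  x = 22: rhs = 2, matching y values: 5, 18 (2 points).
Total affine count: 19.
Full point count |E(F_23)| = 19 + 1 = 20.
Hasse bound: |20 − (23+1)| = |-4| = 4 ≤ 2√23 ≈ 9.5917 ✓.


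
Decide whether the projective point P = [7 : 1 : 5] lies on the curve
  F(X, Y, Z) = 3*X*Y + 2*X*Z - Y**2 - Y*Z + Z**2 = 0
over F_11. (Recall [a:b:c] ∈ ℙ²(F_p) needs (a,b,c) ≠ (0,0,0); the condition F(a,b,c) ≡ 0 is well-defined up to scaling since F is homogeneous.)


F(7,1,5) ≡ 0 (mod 11); P is on the curve.

Evaluate F(7, 1, 5) term-by-term (mod 11).
  3*X*Y ↦ 3·7·1·1 = 21
  2*X*Z ↦ 2·7·1·5 = 70
  -Y**2 ↦ -1·1·1·1 = -1
  -Y*Z ↦ -1·1·1·5 = -5
  Z**2 ↦ 1·1·1·25 = 25
Sum: F(7, 1, 5) = (21) + (70) + (-1) + (-5) + (25) = 110.
Reducing mod 11: 110 ≡ 0 (mod 11).
Since F(a, b, c) ≡ 0 (mod 11), P lies on the curve.


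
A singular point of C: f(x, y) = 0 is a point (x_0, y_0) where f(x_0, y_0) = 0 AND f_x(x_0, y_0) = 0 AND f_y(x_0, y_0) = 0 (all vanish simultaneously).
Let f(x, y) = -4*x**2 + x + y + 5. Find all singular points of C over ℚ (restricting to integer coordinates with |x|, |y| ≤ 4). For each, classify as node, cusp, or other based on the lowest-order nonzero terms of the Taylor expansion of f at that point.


No singular points in the scanned grid; C is smooth there.

Compute partial derivatives:
  f_x = 1 - 8*x.
  f_y = 1.
f_y = 1 is a nonzero constant, so f_y never vanishes: no point (x, y) can satisfy f = f_x = f_y = 0. In particular no (x, y) ∈ {−4, ..., 4}² is singular; the curve is smooth.


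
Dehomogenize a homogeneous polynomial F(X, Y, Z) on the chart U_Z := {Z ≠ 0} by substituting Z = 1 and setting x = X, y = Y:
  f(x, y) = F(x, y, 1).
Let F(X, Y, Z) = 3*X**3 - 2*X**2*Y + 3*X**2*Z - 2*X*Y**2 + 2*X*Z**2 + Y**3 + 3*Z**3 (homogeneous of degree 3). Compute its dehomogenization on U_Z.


f(x, y) = 3*x**3 - 2*x**2*y + 3*x**2 - 2*x*y**2 + 2*x + y**3 + 3

On U_Z we set Z = 1. Each monomial c·X^i·Y^j·Z^k in F becomes c·x^i·y^j·1^k = c·x^i·y^j.
Substituting Z = 1: F(X, Y, 1) = 3*x**3 - 2*x**2*y + 3*x**2 - 2*x*y**2 + 2*x + y**3 + 3.
Note: deg(f) ≤ deg(F) = 3; strict inequality happens when F is divisible by Z (lost terms).


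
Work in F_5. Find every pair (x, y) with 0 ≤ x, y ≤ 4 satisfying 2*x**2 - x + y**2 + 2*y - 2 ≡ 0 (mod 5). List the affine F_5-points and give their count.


Affine F_5-points: {(4, 4)}; count = 1.

For each of the 25 pairs (x, y) ∈ F_5², evaluate f(x, y) mod 5. Record the zeros.
  x = 0: [0↦3, 1↦1, 2↦1, 3↦3, 4↦2]  zeros at y ∈ ∅
  x = 1: [0↦4, 1↦2, 2↦2, 3↦4, 4↦3]  zeros at y ∈ ∅
  x = 2: [0↦4, 1↦2, 2↦2, 3↦4, 4↦3]  zeros at y ∈ ∅
  x = 3: [0↦3, 1↦1, 2↦1, 3↦3, 4↦2]  zeros at y ∈ ∅
  x = 4: [0↦1, 1↦4, 2↦4, 3↦1, 4↦0]  zeros at y ∈ {4}
Collecting zeros: affine points = {(4, 4)}.
Total count |C(F_5)_aff| = 1.


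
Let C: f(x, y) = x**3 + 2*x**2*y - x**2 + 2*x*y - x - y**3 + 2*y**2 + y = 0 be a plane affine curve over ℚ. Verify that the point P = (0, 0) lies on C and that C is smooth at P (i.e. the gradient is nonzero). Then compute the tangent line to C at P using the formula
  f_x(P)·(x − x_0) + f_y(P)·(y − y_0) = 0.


Tangent line at P: -x + y = 0.

Step 1: f(0, 0) = 0, so P lies on C.
Step 2: partial derivatives
  f_x(x, y) = 3*x**2 + 4*x*y - 2*x + 2*y - 1, f_y(x, y) = 2*x**2 + 2*x - 3*y**2 + 4*y + 1.
  f_x(P) = -1, f_y(P) = 1 (gradient nonzero, so P is smooth).
Step 3: tangent line at P: -1·(x − 0) + 1·(y − 0) = 0.
Expanding: -x + y = 0.


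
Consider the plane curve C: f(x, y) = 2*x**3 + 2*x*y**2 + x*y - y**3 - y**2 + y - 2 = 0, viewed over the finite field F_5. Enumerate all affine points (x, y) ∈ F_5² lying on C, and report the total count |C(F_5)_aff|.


Affine F_5-points: {(0, 3), (1, 0), (1, 2), (1, 4), (2, 4), (3, 1)}; count = 6.

For each of the 25 pairs (x, y) ∈ F_5², evaluate f(x, y) mod 5. Record the zeros.
  x = 0: [0↦3, 1↦2, 2↦3, 3↦0, 4↦2]  zeros at y ∈ {3}
  x = 1: [0↦0, 1↦2, 2↦0, 3↦3, 4↦0]  zeros at y ∈ {0, 2, 4}
  x = 2: [0↦4, 1↦4, 2↦4, 3↦3, 4↦0]  zeros at y ∈ {4}
  x = 3: [0↦2, 1↦0, 2↦2, 3↦2, 4↦4]  zeros at y ∈ {1}
  x = 4: [0↦1, 1↦2, 2↦1, 3↦2, 4↦4]  zeros at y ∈ ∅
Collecting zeros: affine points = {(0, 3), (1, 0), (1, 2), (1, 4), (2, 4), (3, 1)}.
Total count |C(F_5)_aff| = 6.


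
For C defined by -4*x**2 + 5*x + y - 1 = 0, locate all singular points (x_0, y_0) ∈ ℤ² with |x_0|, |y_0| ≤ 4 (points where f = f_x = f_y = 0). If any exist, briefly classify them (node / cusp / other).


No singular points in the scanned grid; C is smooth there.

Compute partial derivatives:
  f_x = 5 - 8*x.
  f_y = 1.
f_y = 1 is a nonzero constant, so f_y never vanishes: no point (x, y) can satisfy f = f_x = f_y = 0. In particular no (x, y) ∈ {−4, ..., 4}² is singular; the curve is smooth.


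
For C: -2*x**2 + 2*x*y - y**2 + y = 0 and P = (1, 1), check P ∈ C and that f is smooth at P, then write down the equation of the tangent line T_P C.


Tangent line at P: -2*x + y + 1 = 0.

Step 1: f(1, 1) = 0, so P lies on C.
Step 2: partial derivatives
  f_x(x, y) = -4*x + 2*y, f_y(x, y) = 2*x - 2*y + 1.
  f_x(P) = -2, f_y(P) = 1 (gradient nonzero, so P is smooth).
Step 3: tangent line at P: -2·(x − 1) + 1·(y − 1) = 0.
Expanding: -2*x + y + 1 = 0.


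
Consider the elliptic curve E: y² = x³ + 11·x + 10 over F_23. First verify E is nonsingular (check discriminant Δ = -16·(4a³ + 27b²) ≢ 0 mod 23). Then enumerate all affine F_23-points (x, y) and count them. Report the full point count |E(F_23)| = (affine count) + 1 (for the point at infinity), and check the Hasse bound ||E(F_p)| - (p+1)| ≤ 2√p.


Affine points = {(3, 1), (3, 22), (4, 7), (4, 16), (5, 11), (5, 12), (6, 4), (6, 19), (7, 4), (7, 19), (8, 9), (8, 14), (10, 4), (10, 19), (11, 6), (11, 17), (13, 2), (13, 21), (15, 10), (15, 13), (16, 2), (16, 21), (17, 2), (17, 21), (21, 7), (21, 16)}; affine count = 26; |E(F_23)| = 27.

Discriminant check: Δ ∝ 4a³ + 27b² = 4·11³ + 27·10² = 4·1331 + 27·100 ≡ 20 (mod 23). Nonzero ⇒ E is nonsingular.
For each x ∈ F_23, compute rhs = x³ + 11·x + 10 mod 23, then count y ∈ F_23 with y² ≡ rhs.
  x = 0: rhs = 10, matching y values: none (0 points).
  x = 1: rhs = 22, matching y values: none (0 points).
  x = 2: rhs = 17, matching y values: none (0 points).
  x = 3: rhs = 1, matching y values: 1, 22 (2 points).
  x = 4: rhs = 3, matching y values: 7, 16 (2 points).
  x = 5: rhs = 6, matching y values: 11, 12 (2 points).
  x = 6: rhs = 16, matching y values: 4, 19 (2 points).
  x = 7: rhs = 16, matching y values: 4, 19 (2 points).
  x = 8: rhs = 12, matching y values: 9, 14 (2 points).
  x = 9: rhs = 10, matching y values: none (0 points).
  x = 10: rhs = 16, matching y values: 4, 19 (2 points).
  x = 11: rhs = 13, matching y values: 6, 17 (2 points).
  x = 12: rhs = 7, matching y values: none (0 points).
  x = 13: rhs = 4, matching y values: 2, 21 (2 points).
  x = 14: rhs = 10, matching y values: none (0 points).
  x = 15: rhs = 8, matching y values: 10, 13 (2 points).
  x = 16: rhs = 4, matching y values: 2, 21 (2 points).
  x = 17: rhs = 4, matching y values: 2, 21 (2 points).
  x = 18: rhs = 14, matching y values: none (0 points).
  x = 19: rhs = 17, matching y values: none (0 points).
  x = 20: rhs = 19, matching y values: none (0 points).
  x = 21: rhs = 3, matching y values: 7, 16 (2 points).
  x = 22: rhs = 21, matching y values: none (0 points).
Total affine count: 26.
Full point count |E(F_23)| = 26 + 1 = 27.
Hasse bound: |27 − (23+1)| = |3| = 3 ≤ 2√23 ≈ 9.5917 ✓.


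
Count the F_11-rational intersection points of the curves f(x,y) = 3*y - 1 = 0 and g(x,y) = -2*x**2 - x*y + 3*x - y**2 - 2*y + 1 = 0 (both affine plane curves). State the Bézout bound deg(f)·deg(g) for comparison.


Common zeros: {(2, 4), (3, 4)}; count = 2; Bézout bound = 2.

deg(f) = 1, deg(g) = 2, so Bézout bound = 2.
Scan x ∈ F_11. For each x, list the y ∈ F_11 with f(x, y) ≡ 0 and those with g(x, y) ≡ 0 (mod 11); the common zeros in that column are the intersection.
  x = 0: f ≡ 0 at y ∈ {4}; g ≡ 0 at y ∈ ∅; common: ∅.
  x = 1: f ≡ 0 at y ∈ {4}; g ≡ 0 at y ∈ ∅; common: ∅.
  x = 2: f ≡ 0 at y ∈ {4}; g ≡ 0 at y ∈ {3, 4}; common: {4}.
  x = 3: f ≡ 0 at y ∈ {4}; g ≡ 0 at y ∈ {2, 4}; common: {4}.
  x = 4: f ≡ 0 at y ∈ {4}; g ≡ 0 at y ∈ {7, 9}; common: ∅.
  x = 5: f ≡ 0 at y ∈ {4}; g ≡ 0 at y ∈ {7, 8}; common: ∅.
  x = 6: f ≡ 0 at y ∈ {4}; g ≡ 0 at y ∈ ∅; common: ∅.
  x = 7: f ≡ 0 at y ∈ {4}; g ≡ 0 at y ∈ ∅; common: ∅.
  x = 8: f ≡ 0 at y ∈ {4}; g ≡ 0 at y ∈ ∅; common: ∅.
  x = 9: f ≡ 0 at y ∈ {4}; g ≡ 0 at y ∈ {3, 8}; common: ∅.
  x = 10: f ≡ 0 at y ∈ {4}; g ≡ 0 at y ∈ ∅; common: ∅.
Collecting: common zeros = {(2, 4), (3, 4)}, so the count is 2.
Comparison with the Bézout bound: 2 ≤ 2 = deg(f)·deg(g), as expected for curves with no common component (the bound is attained).


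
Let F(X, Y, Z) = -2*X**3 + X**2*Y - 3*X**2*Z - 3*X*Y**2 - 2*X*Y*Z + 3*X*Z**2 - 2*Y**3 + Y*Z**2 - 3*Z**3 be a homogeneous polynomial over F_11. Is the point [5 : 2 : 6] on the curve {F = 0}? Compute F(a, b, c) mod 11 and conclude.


F(5,2,6) ≡ 9 (mod 11); P is NOT on the curve.

Evaluate F(5, 2, 6) term-by-term (mod 11).
  -2*X**3 ↦ -2·125·1·1 = -250
  X**2*Y ↦ 1·25·2·1 = 50
  -3*X**2*Z ↦ -3·25·1·6 = -450
  -3*X*Y**2 ↦ -3·5·4·1 = -60
  -2*X*Y*Z ↦ -2·5·2·6 = -120
  3*X*Z**2 ↦ 3·5·1·36 = 540
  -2*Y**3 ↦ -2·1·8·1 = -16
  Y*Z**2 ↦ 1·1·2·36 = 72
  -3*Z**3 ↦ -3·1·1·216 = -648
Sum: F(5, 2, 6) = (-250) + (50) + (-450) + (-60) + (-120) + (540) + (-16) + (72) + (-648) = -882.
Reducing mod 11: -882 ≡ 9 (mod 11).
Since F(a, b, c) ≡ 9 ≠ 0 (mod 11), P does NOT lie on the curve.


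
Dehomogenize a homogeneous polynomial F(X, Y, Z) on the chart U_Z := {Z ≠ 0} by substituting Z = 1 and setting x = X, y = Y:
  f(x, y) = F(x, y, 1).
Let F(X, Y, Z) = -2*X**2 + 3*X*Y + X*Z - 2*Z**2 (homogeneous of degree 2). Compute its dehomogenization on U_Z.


f(x, y) = -2*x**2 + 3*x*y + x - 2

On U_Z we set Z = 1. Each monomial c·X^i·Y^j·Z^k in F becomes c·x^i·y^j·1^k = c·x^i·y^j.
Substituting Z = 1: F(X, Y, 1) = -2*x**2 + 3*x*y + x - 2.
Note: deg(f) ≤ deg(F) = 2; strict inequality happens when F is divisible by Z (lost terms).


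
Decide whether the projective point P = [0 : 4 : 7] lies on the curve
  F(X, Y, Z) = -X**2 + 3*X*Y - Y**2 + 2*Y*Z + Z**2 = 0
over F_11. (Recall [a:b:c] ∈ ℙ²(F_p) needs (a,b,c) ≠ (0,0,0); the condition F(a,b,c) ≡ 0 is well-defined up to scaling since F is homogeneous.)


F(0,4,7) ≡ 1 (mod 11); P is NOT on the curve.

Evaluate F(0, 4, 7) term-by-term (mod 11).
  -X**2 ↦ -1·0·1·1 = 0
  3*X*Y ↦ 3·0·4·1 = 0
  -Y**2 ↦ -1·1·16·1 = -16
  2*Y*Z ↦ 2·1·4·7 = 56
  Z**2 ↦ 1·1·1·49 = 49
Sum: F(0, 4, 7) = (0) + (0) + (-16) + (56) + (49) = 89.
Reducing mod 11: 89 ≡ 1 (mod 11).
Since F(a, b, c) ≡ 1 ≠ 0 (mod 11), P does NOT lie on the curve.


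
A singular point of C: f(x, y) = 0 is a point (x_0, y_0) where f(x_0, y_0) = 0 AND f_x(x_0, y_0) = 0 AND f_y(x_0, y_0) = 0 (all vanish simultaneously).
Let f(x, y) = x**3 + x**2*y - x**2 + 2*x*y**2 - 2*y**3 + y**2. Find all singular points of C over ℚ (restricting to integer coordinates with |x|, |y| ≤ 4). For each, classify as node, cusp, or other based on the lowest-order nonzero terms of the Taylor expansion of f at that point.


Singular points: {(0, 0)}; classification: node.

Compute partial derivatives:
  f_x = 3*x**2 + 2*x*y - 2*x + 2*y**2.
  f_y = x**2 + 4*x*y - 6*y**2 + 2*y.
Scan x_0 ∈ {−4, ..., 4}. For each x_0, f_y(x_0, y) is a polynomial in y; find its integer roots y ∈ {−4, ..., 4}, then test f_x and f at those candidates.
  x = -4: f_y(-4, y) = -6*y**2 - 14*y + 16; no integer root y with |y| ≤ 4.
  x = -3: f_y(-3, y) = -6*y**2 - 10*y + 9; no integer root y with |y| ≤ 4.
  x = -2: f_y(-2, y) = -6*y**2 - 6*y + 4; no integer root y with |y| ≤ 4.
  x = -1: f_y(-1, y) = -6*y**2 - 2*y + 1; no integer root y with |y| ≤ 4.
  x = 0: f_y(0, y) = -6*y**2 + 2*y; vanishes at y ∈ {0}. (0, 0): f_x = 0, f = 0 — SINGULAR.
  x = 1: f_y(1, y) = -6*y**2 + 6*y + 1; no integer root y with |y| ≤ 4.
  x = 2: f_y(2, y) = -6*y**2 + 10*y + 4; vanishes at y ∈ {2}. (2, 2): f_x = 24 ≠ 0.
  x = 3: f_y(3, y) = -6*y**2 + 14*y + 9; no integer root y with |y| ≤ 4.
  x = 4: f_y(4, y) = -6*y**2 + 18*y + 16; no integer root y with |y| ≤ 4.
Only singular point on the grid: (0, 0).
Classify: substitute x = 0 + u, y = 0 + v and expand: f = u**3 + u**2*v - u**2 + 2*u*v**2 - 2*v**3 + v**2.
No constant or linear terms (consistent with a singular point). Quadratic part: -u**2 + v**2. Cubic part: u**3 + u**2*v + 2*u*v**2 - 2*v**3.
The quadratic part v**2 - u**2 = (v − u)(v + u) splits into two distinct linear factors, so there are two distinct tangent lines y − 0 = ±(x − 0) — this is a node (ordinary double point).
Classification: node.


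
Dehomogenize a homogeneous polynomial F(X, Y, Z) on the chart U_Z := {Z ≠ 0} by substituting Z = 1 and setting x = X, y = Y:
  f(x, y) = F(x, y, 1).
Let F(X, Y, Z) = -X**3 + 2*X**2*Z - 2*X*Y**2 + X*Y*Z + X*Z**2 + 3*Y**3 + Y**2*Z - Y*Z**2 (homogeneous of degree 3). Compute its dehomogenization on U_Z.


f(x, y) = -x**3 + 2*x**2 - 2*x*y**2 + x*y + x + 3*y**3 + y**2 - y

On U_Z we set Z = 1. Each monomial c·X^i·Y^j·Z^k in F becomes c·x^i·y^j·1^k = c·x^i·y^j.
Substituting Z = 1: F(X, Y, 1) = -x**3 + 2*x**2 - 2*x*y**2 + x*y + x + 3*y**3 + y**2 - y.
Note: deg(f) ≤ deg(F) = 3; strict inequality happens when F is divisible by Z (lost terms).


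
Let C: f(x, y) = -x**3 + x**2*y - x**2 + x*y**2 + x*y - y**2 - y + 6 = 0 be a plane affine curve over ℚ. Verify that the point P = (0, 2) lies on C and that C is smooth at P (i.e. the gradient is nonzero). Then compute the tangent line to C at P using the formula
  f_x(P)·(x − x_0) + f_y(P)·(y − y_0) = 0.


Tangent line at P: 6*x - 5*y + 10 = 0.

Step 1: f(0, 2) = 0, so P lies on C.
Step 2: partial derivatives
  f_x(x, y) = -3*x**2 + 2*x*y - 2*x + y**2 + y, f_y(x, y) = x**2 + 2*x*y + x - 2*y - 1.
  f_x(P) = 6, f_y(P) = -5 (gradient nonzero, so P is smooth).
Step 3: tangent line at P: 6·(x − 0) + -5·(y − 2) = 0.
Expanding: 6*x - 5*y + 10 = 0.


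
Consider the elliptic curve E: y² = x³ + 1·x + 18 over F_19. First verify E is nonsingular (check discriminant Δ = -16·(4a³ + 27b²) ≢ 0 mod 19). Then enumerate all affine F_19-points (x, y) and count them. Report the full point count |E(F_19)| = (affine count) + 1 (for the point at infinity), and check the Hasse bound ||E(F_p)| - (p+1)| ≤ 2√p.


Affine points = {(1, 1), (1, 18), (2, 3), (2, 16), (7, 8), (7, 11), (8, 5), (8, 14), (11, 7), (11, 12), (13, 9), (13, 10), (15, 8), (15, 11), (16, 8), (16, 11), (18, 4), (18, 15)}; affine count = 18; |E(F_19)| = 19.

Discriminant check: Δ ∝ 4a³ + 27b² = 4·1³ + 27·18² = 4·1 + 27·324 ≡ 12 (mod 19). Nonzero ⇒ E is nonsingular.
For each x ∈ F_19, compute rhs = x³ + 1·x + 18 mod 19, then count y ∈ F_19 with y² ≡ rhs.
  x = 0: rhs = 18, matching y values: none (0 points).
  x = 1: rhs = 1, matching y values: 1, 18 (2 points).
  x = 2: rhs = 9, matching y values: 3, 16 (2 points).
  x = 3: rhs = 10, matching y values: none (0 points).
  x = 4: rhs = 10, matching y values: none (0 points).
  x = 5: rhs = 15, matching y values: none (0 points).
  x = 6: rhs = 12, matching y values: none (0 points).
  x = 7: rhs = 7, matching y values: 8, 11 (2 points).
  x = 8: rhs = 6, matching y values: 5, 14 (2 points).
  x = 9: rhs = 15, matching y values: none (0 points).
  x = 10: rhs = 2, matching y values: none (0 points).
  x = 11: rhs = 11, matching y values: 7, 12 (2 points).
  x = 12: rhs = 10, matching y values: none (0 points).
  x = 13: rhs = 5, matching y values: 9, 10 (2 points).
  x = 14: rhs = 2, matching y values: none (0 points).
  x = 15: rhs = 7, matching y values: 8, 11 (2 points).
  x = 16: rhs = 7, matching y values: 8, 11 (2 points).
  x = 17: rhs = 8, matching y values: none (0 points).
  x = 18: rhs = 16, matching y values: 4, 15 (2 points).
Total affine count: 18.
Full point count |E(F_19)| = 18 + 1 = 19.
Hasse bound: |19 − (19+1)| = |-1| = 1 ≤ 2√19 ≈ 8.7178 ✓.


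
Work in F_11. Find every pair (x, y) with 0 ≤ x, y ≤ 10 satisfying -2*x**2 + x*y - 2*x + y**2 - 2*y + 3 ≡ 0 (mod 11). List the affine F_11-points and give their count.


Affine F_11-points: {(0, 4), (0, 9), (1, 4), (1, 8), (2, 3), (2, 8), (4, 3), (4, 6), (9, 6), (9, 9)}; count = 10.

For each of the 121 pairs (x, y) ∈ F_11², evaluate f(x, y) mod 11. Record the zeros.
  x = 0: [0↦3, 1↦2, 2↦3, 3↦6, 4↦0, 5↦7, 6↦5, 7↦5, 8↦7, 9↦0, 10↦6]  zeros at y ∈ {4, 9}
  x = 1: [0↦10, 1↦10, 2↦1, 3↦5, 4↦0, 5↦8, 6↦7, 7↦8, 8↦0, 9↦5, 10↦1]  zeros at y ∈ {4, 8}
  x = 2: [0↦2, 1↦3, 2↦6, 3↦0, 4↦7, 5↦5, 6↦5, 7↦7, 8↦0, 9↦6, 10↦3]  zeros at y ∈ {3, 8}
  x = 3: [0↦1, 1↦3, 2↦7, 3↦2, 4↦10, 5↦9, 6↦10, 7↦2, 8↦7, 9↦3, 10↦1]  zeros at y ∈ ∅
  x = 4: [0↦7, 1↦10, 2↦4, 3↦0, 4↦9, 5↦9, 6↦0, 7↦4, 8↦10, 9↦7, 10↦6]  zeros at y ∈ {3, 6}
  x = 5: [0↦9, 1↦2, 2↦8, 3↦5, 4↦4, 5↦5, 6↦8, 7↦2, 8↦9, 9↦7, 10↦7]  zeros at y ∈ ∅
  x = 6: [0↦7, 1↦1, 2↦8, 3↦6, 4↦6, 5↦8, 6↦1, 7↦7, 8↦4, 9↦3, 10↦4]  zeros at y ∈ ∅
  x = 7: [0↦1, 1↦7, 2↦4, 3↦3, 4↦4, 5↦7, 6↦1, 7↦8, 8↦6, 9↦6, 10↦8]  zeros at y ∈ ∅
  x = 8: [0↦2, 1↦9, 2↦7, 3↦7, 4↦9, 5↦2, 6↦8, 7↦5, 8↦4, 9↦5, 10↦8]  zeros at y ∈ ∅
  x = 9: [0↦10, 1↦7, 2↦6, 3↦7, 4↦10, 5↦4, 6↦0, 7↦9, 8↦9, 9↦0, 10↦4]  zeros at y ∈ {6, 9}
  x = 10: [0↦3, 1↦1, 2↦1, 3↦3, 4↦7, 5↦2, 6↦10, 7↦9, 8↦10, 9↦2, 10↦7]  zeros at y ∈ ∅
Collecting zeros: affine points = {(0, 4), (0, 9), (1, 4), (1, 8), (2, 3), (2, 8), (4, 3), (4, 6), (9, 6), (9, 9)}.
Total count |C(F_11)_aff| = 10.


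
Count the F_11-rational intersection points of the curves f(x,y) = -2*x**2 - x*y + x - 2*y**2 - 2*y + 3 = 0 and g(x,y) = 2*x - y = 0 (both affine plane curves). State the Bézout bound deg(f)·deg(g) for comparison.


Common zeros: ∅; count = 0; Bézout bound = 2.

deg(f) = 2, deg(g) = 1, so Bézout bound = 2.
Scan x ∈ F_11. For each x, list the y ∈ F_11 with f(x, y) ≡ 0 and those with g(x, y) ≡ 0 (mod 11); the common zeros in that column are the intersection.
  x = 0: f ≡ 0 at y ∈ ∅; g ≡ 0 at y ∈ {0}; common: ∅.
  x = 1: f ≡ 0 at y ∈ {6, 9}; g ≡ 0 at y ∈ {2}; common: ∅.
  x = 2: f ≡ 0 at y ∈ {3, 6}; g ≡ 0 at y ∈ {4}; common: ∅.
  x = 3: f ≡ 0 at y ∈ ∅; g ≡ 0 at y ∈ {6}; common: ∅.
  x = 4: f ≡ 0 at y ∈ {1, 7}; g ≡ 0 at y ∈ {8}; common: ∅.
  x = 5: f ≡ 0 at y ∈ ∅; g ≡ 0 at y ∈ {10}; common: ∅.
  x = 6: f ≡ 0 at y ∈ {9}; g ≡ 0 at y ∈ {1}; common: ∅.
  x = 7: f ≡ 0 at y ∈ {0, 1}; g ≡ 0 at y ∈ {3}; common: ∅.
  x = 8: f ≡ 0 at y ∈ {3}; g ≡ 0 at y ∈ {5}; common: ∅.
  x = 9: f ≡ 0 at y ∈ ∅; g ≡ 0 at y ∈ {7}; common: ∅.
  x = 10: f ≡ 0 at y ∈ {0, 5}; g ≡ 0 at y ∈ {9}; common: ∅.
Collecting: common zeros = ∅, so the count is 0.
Comparison with the Bézout bound: 0 ≤ 2 = deg(f)·deg(g), as expected for curves with no common component (the affine F_11-count falls short of the bound because intersections may lie at infinity, over extension fields, or carry multiplicity).


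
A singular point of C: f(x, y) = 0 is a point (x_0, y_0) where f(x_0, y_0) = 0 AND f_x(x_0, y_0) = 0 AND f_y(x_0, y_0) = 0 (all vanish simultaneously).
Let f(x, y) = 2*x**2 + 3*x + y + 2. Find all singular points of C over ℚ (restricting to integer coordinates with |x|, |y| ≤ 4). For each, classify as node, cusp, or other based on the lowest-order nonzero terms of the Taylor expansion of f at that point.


No singular points in the scanned grid; C is smooth there.

Compute partial derivatives:
  f_x = 4*x + 3.
  f_y = 1.
f_y = 1 is a nonzero constant, so f_y never vanishes: no point (x, y) can satisfy f = f_x = f_y = 0. In particular no (x, y) ∈ {−4, ..., 4}² is singular; the curve is smooth.


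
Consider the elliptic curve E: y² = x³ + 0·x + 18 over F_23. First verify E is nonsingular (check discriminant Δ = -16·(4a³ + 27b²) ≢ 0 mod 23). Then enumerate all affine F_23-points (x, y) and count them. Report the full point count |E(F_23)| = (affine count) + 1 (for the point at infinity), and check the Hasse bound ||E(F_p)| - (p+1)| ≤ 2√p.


Affine points = {(0, 8), (0, 15), (2, 7), (2, 16), (4, 6), (4, 17), (6, 2), (6, 21), (7, 4), (7, 19), (8, 1), (8, 22), (10, 11), (10, 12), (14, 5), (14, 18), (15, 9), (15, 14), (17, 3), (17, 20), (18, 10), (18, 13), (19, 0)}; affine count = 23; |E(F_23)| = 24.

Discriminant check: Δ ∝ 4a³ + 27b² = 4·0³ + 27·18² = 4·0 + 27·324 ≡ 8 (mod 23). Nonzero ⇒ E is nonsingular.
For each x ∈ F_23, compute rhs = x³ + 0·x + 18 mod 23, then count y ∈ F_23 with y² ≡ rhs.
  x = 0: rhs = 18, matching y values: 8, 15 (2 points).
  x = 1: rhs = 19, matching y values: none (0 points).
  x = 2: rhs = 3, matching y values: 7, 16 (2 points).
  x = 3: rhs = 22, matching y values: none (0 points).
  x = 4: rhs = 13, matching y values: 6, 17 (2 points).
  x = 5: rhs = 5, matching y values: none (0 points).
  x = 6: rhs = 4, matching y values: 2, 21 (2 points).
  x = 7: rhs = 16, matching y values: 4, 19 (2 points).
  x = 8: rhs = 1, matching y values: 1, 22 (2 points).
  x = 9: rhs = 11, matching y values: none (0 points).
  x = 10: rhs = 6, matching y values: 11, 12 (2 points).
  x = 11: rhs = 15, matching y values: none (0 points).
  x = 12: rhs = 21, matching y values: none (0 points).
  x = 13: rhs = 7, matching y values: none (0 points).
  x = 14: rhs = 2, matching y values: 5, 18 (2 points).
  x = 15: rhs = 12, matching y values: 9, 14 (2 points).
  x = 16: rhs = 20, matching y values: none (0 points).
  x = 17: rhs = 9, matching y values: 3, 20 (2 points).
  x = 18: rhs = 8, matching y values: 10, 13 (2 points).
  x = 19: rhs = 0, matching y values: 0 (1 points).
  x = 20: rhs = 14, matching y values: none (0 points).
  x = 21: rhs = 10, matching y values: none (0 points).
  x = 22: rhs = 17, matching y values: none (0 points).
Total affine count: 23.
Full point count |E(F_23)| = 23 + 1 = 24.
Hasse bound: |24 − (23+1)| = |0| = 0 ≤ 2√23 ≈ 9.5917 ✓.


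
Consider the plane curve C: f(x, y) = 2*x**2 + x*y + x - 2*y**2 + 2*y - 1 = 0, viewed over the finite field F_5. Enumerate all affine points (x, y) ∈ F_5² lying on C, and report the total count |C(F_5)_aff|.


Affine F_5-points: {(0, 2), (0, 4), (1, 2), (3, 0), (4, 0), (4, 3)}; count = 6.

For each of the 25 pairs (x, y) ∈ F_5², evaluate f(x, y) mod 5. Record the zeros.
  x = 0: [0↦4, 1↦4, 2↦0, 3↦2, 4↦0]  zeros at y ∈ {2, 4}
  x = 1: [0↦2, 1↦3, 2↦0, 3↦3, 4↦2]  zeros at y ∈ {2}
  x = 2: [0↦4, 1↦1, 2↦4, 3↦3, 4↦3]  zeros at y ∈ ∅
  x = 3: [0↦0, 1↦3, 2↦2, 3↦2, 4↦3]  zeros at y ∈ {0}
  x = 4: [0↦0, 1↦4, 2↦4, 3↦0, 4↦2]  zeros at y ∈ {0, 3}
Collecting zeros: affine points = {(0, 2), (0, 4), (1, 2), (3, 0), (4, 0), (4, 3)}.
Total count |C(F_5)_aff| = 6.


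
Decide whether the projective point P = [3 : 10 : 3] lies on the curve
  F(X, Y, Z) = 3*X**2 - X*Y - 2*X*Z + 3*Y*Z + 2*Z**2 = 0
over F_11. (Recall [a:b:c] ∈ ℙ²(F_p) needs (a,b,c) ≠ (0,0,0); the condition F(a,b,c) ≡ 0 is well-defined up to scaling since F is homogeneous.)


F(3,10,3) ≡ 10 (mod 11); P is NOT on the curve.

Evaluate F(3, 10, 3) term-by-term (mod 11).
  3*X**2 ↦ 3·9·1·1 = 27
  -X*Y ↦ -1·3·10·1 = -30
  -2*X*Z ↦ -2·3·1·3 = -18
  3*Y*Z ↦ 3·1·10·3 = 90
  2*Z**2 ↦ 2·1·1·9 = 18
Sum: F(3, 10, 3) = (27) + (-30) + (-18) + (90) + (18) = 87.
Reducing mod 11: 87 ≡ 10 (mod 11).
Since F(a, b, c) ≡ 10 ≠ 0 (mod 11), P does NOT lie on the curve.
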